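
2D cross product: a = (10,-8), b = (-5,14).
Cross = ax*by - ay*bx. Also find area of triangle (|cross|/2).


cross = 10*14 + 8*(-5) = 140 - 40 = 100
Triangle area = |100|/2 = 100/2 = 50.0000

cross = 100, triangle area = 50.0000


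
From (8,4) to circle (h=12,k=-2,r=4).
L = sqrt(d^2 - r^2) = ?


d = sqrt((8-12)^2 + (4+ 2)^2) = sqrt(16+36) = 7.2111
L = sqrt(52.0000 - 16) = sqrt(36.0000) = 6.0000

6.0000


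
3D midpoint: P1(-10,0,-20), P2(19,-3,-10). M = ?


Mx = (-10+19)/2 = 4.5000
My = (0- 3)/2 = -1.5000
Mz = (-20- 10)/2 = -15.0000

M = (4.5000, -1.5000, -15.0000)


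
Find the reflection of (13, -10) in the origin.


Reflection rule for origin: (-x, -y)
(13, -10) -> (-13, 10)

(-13, 10)


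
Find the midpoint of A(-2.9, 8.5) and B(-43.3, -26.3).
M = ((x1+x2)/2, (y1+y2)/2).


Mx = (-2.9 - 43.3)/2 = -46.2/2 = -23.1000
My = (8.5 - 26.3)/2 = -17.8/2 = -8.9000

(-23.1000, -8.9000)


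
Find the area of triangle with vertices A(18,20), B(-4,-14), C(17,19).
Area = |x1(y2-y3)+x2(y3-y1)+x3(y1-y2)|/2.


18*(-14-19) = -594
-4*(19-20) = 4
17*(20+ 14) = 578
sum = -12
Area = |-12|/2 = 6.0000

6.0000 sq units


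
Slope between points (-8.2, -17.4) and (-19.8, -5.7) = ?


dy = -5.7 + 17.4 = 11.7
dx = -19.8 + 8.2 = -11.6
m = 11.7/(-11.6) = -1.0086

m = -1.0086


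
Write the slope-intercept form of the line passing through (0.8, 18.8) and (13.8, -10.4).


m = (-29.2)/(13.0) = -2.2462
b = y1 - m*x1 = 18.8 - (-29.2*0.8)/(13.0) = 18.8 + 1.7969 = 20.5969

y = -2.2462x + 20.5969


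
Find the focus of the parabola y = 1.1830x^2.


a = 1.1830
4a = 4.7320
focus = (0, 1/4.7320) = (0, 0.2113)

Focus = (0, 0.2113)


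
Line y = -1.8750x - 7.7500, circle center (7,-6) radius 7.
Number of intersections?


Substitute y = -1.8750x - 7.7500: (x-7)^2 + (-1.8750x- 7.7500+ 6)^2 = 49
Expand to Ax^2 + Bx + C = 0, where b-k = -1.75
A = 1+m^2 = 4.515625
B = 2(m(b-k) - h) = 2(-1.8750*(-1.75) - 7) = -7.4375
C = h^2 + (b-k)^2 - r^2 = 49 + 3.0625 - 49 = 3.0625
disc = B^2-4AC = 55.3164 - 55.3164 = 0
disc = 0

1 intersection point (tangent)


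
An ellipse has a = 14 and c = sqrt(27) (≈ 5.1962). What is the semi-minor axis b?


b^2 = 14^2 - (sqrt(27))^2 = 196 - 27 = 169
b = sqrt(169) = 13

b = 13


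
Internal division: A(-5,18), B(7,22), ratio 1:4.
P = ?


Px = (1*7 + 4*(-5))/5 = -13/5 = -2.6000
Py = (1*22 + 4*18)/5 = 94/5 = 18.8000

P = (-2.6000, 18.8000)


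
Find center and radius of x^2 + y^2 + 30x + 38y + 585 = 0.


h = -D/2 = -30/2 = -15
k = -E/2 = -38/2 = -19
r^2 = h^2 + k^2 - F = 225 + 361 - 585 = 1
r = 1

Center (-15, -19), radius = 1


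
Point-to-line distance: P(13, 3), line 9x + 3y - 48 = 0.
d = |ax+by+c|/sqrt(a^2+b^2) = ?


|9*13 + 3*3 - 48| = |78| = 78
sqrt(81 + 9) = sqrt(90) = 9.4868
d = 78/sqrt(90) = 8.2219

8.2219


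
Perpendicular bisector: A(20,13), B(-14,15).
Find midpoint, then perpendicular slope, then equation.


Midpoint = (3, 14)
Slope of AB = dy/dx = 2/(-34) = -0.0588
Perp slope = -dx/dy = 34/2 = 17.0000
b = My - (perp slope)*Mx = 14 + (-34*3)/2 = 14 - 51.0000 = -37.0000

y = 17.0000x - 37.0000


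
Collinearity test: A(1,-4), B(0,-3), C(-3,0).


1*(-3-0) + 0*(0+ 4) - 3*(-4+ 3)
= -3 + 0 + 3 = 0

Yes, collinear (determinant = 0)


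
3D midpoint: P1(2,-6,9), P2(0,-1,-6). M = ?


Mx = (2+0)/2 = 1.0000
My = (-6- 1)/2 = -3.5000
Mz = (9- 6)/2 = 1.5000

M = (1.0000, -3.5000, 1.5000)


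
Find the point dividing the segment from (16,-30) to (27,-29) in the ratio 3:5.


Px = (3*27 + 5*16)/8 = 161/8 = 20.1250
Py = (3*(-29) + 5*(-30))/8 = -237/8 = -29.6250

P = (20.1250, -29.6250)


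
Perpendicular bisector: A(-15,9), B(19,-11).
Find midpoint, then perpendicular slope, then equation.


Midpoint = (2, -1)
Slope of AB = dy/dx = -20/34 = -0.5882
Perp slope = -dx/dy = 34/20 = 1.7000
b = My - (perp slope)*Mx = -1 + (34*2)/(-20) = -1 - 3.4000 = -4.4000

y = 1.7000x - 4.4000


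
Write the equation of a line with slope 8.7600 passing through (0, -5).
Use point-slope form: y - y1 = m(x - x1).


y + 5 = 8.7600(x - 0)
y = 8.7600x - 5 - 8.7600*0
y = 8.7600x - 5.0000

y = 8.7600x - 5.0000


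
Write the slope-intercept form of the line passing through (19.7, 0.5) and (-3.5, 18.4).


m = (17.9)/(-23.2) = -0.7716
b = y1 - m*x1 = 0.5 - (17.9*19.7)/(-23.2) = 0.5 + 15.1996 = 15.6996

y = -0.7716x + 15.6996


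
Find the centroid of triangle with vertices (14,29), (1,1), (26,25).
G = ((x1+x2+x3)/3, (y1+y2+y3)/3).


Gx = (14+1+26)/3 = 41/3 = 13.6667
Gy = (29+1+25)/3 = 55/3 = 18.3333

G = (13.6667, 18.3333)


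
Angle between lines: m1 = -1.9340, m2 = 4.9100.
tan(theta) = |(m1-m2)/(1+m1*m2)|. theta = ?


m1-m2 = -6.844
1+m1*m2 = -8.49594
tan(theta) = |-6.844/(-8.49594)| = 0.805561
theta = arctan(|-6.844/(-8.49594)|) = 38.8536 degrees (acute angle)

38.8536 degrees


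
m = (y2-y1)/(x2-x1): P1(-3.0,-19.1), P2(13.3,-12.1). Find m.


dy = -12.1 + 19.1 = 7
dx = 13.3 + 3.0 = 16.3
m = 7/16.3 = 0.4294

m = 0.4294


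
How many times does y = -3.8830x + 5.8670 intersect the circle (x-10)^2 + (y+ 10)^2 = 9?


Substitute y = -3.8830x + 5.8670: (x-10)^2 + (-3.8830x+5.8670+ 10)^2 = 9
Expand to Ax^2 + Bx + C = 0, where b-k = 15.867
A = 1+m^2 = 16.077689
B = 2(m(b-k) - h) = 2(-3.8830*15.867 - 10) = -143.223122
C = h^2 + (b-k)^2 - r^2 = 100 + 251.761689 - 9 = 342.761689
disc = B^2-4AC = 20512.8627 - 22043.2633 = -1530.4006
disc < 0

0 intersection points


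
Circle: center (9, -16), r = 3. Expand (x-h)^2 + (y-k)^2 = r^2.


(x-9)^2 + (y+ 16)^2 = 3^2
D = -2h = -18, E = -2k = 32
F = h^2+k^2-r^2 = 81+256-9 = 328

x^2 + y^2 - 18x + 32y + 328 = 0


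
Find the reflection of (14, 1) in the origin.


Reflection rule for origin: (-x, -y)
(14, 1) -> (-14, -1)

(-14, -1)


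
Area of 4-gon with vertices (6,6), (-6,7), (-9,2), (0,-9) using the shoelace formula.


sum(xi*y_{i+1}) = 6*7 - 6*2 - 9*(-9) + 0*6 = 111
sum(yi*x_{i+1}) = 6*(-6) + 7*(-9) + 2*0 - 9*6 = -153
Area = |111 + 153|/2 = 264/2 = 132.0000

132.0000 sq units


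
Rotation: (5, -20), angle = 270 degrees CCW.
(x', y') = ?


cos(270) = 0, sin(270) = -1
x' = 5*0 + 20*(-1) = -20
y' = 5*(-1) - 20*0 = -5

(-20, -5)


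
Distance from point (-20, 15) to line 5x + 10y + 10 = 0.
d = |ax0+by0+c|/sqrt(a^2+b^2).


|5*(-20) + 10*15 + 10| = |60| = 60
sqrt(25 + 100) = sqrt(125) = 11.1803
d = 60/sqrt(125) = 5.3666

5.3666


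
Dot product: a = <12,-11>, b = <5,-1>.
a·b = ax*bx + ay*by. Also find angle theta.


a·b = 12*5 - 11*(-1) = 60 + 11 = 71
|a| = sqrt(144+121) = 16.2788
|b| = sqrt(25+1) = 5.0990
cos(theta) = 71/(sqrt(265)*sqrt(26)) = 71/sqrt(6890) = 0.855360
theta = arccos(71/sqrt(6890)) = 31.2005 degrees

a·b = 71, theta = 31.2005 deg


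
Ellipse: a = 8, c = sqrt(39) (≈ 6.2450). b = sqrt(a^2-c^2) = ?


b^2 = 8^2 - (sqrt(39))^2 = 64 - 39 = 25
b = sqrt(25) = 5

b = 5


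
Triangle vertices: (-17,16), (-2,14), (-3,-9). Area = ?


-17*(14+ 9) = -391
-2*(-9-16) = 50
-3*(16-14) = -6
sum = -347
Area = |-347|/2 = 173.5000

173.5000 sq units


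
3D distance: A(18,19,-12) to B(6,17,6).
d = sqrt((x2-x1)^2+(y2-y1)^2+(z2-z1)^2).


dx=-12, dy=-2, dz=18
d = sqrt(144+4+324) = sqrt(472) = 21.7256

21.7256


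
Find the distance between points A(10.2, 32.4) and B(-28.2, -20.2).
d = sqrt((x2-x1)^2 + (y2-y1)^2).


dx = -28.2 - 10.2 = -38.4
dy = -20.2 - 32.4 = -52.6
d = sqrt(1474.56 + 2766.76) = sqrt(4241.32) = 65.1254

65.1254


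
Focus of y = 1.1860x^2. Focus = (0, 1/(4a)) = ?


a = 1.1860
4a = 4.7440
focus = (0, 1/4.7440) = (0, 0.2108)

Focus = (0, 0.2108)


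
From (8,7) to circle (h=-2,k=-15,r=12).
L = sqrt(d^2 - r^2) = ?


d = sqrt((8+ 2)^2 + (7+ 15)^2) = sqrt(100+484) = 24.1661
L = sqrt(584.0000 - 144) = sqrt(440.0000) = 20.9762

20.9762


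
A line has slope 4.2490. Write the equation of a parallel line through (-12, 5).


Parallel lines have equal slopes.
m2 = 4.2490
b2 = 5 - 4.2490*(-12) = 55.9880

y = 4.2490x + 55.9880


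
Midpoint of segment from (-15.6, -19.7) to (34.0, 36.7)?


Mx = (-15.6 + 34.0)/2 = 18.4/2 = 9.2000
My = (-19.7 + 36.7)/2 = 17/2 = 8.5000

(9.2000, 8.5000)


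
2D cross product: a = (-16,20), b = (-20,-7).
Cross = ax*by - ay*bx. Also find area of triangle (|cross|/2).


cross = -16*(-7) - 20*(-20) = 112 + 400 = 512
Triangle area = |512|/2 = 512/2 = 256.0000

cross = 512, triangle area = 256.0000


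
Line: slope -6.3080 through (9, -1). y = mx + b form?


y + 1 = -6.3080(x - 9)
y = -6.3080x - 1 + 6.3080*9
y = -6.3080x + 55.7720

y = -6.3080x + 55.7720


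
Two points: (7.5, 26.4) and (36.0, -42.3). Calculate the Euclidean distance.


dx = 36.0 - 7.5 = 28.5
dy = -42.3 - 26.4 = -68.7
d = sqrt(812.25 + 4719.69) = sqrt(5531.94) = 74.3770

74.3770


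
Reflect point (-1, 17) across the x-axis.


Reflection rule for x-axis: (x, -y)
(-1, 17) -> (-1, -17)

(-1, -17)


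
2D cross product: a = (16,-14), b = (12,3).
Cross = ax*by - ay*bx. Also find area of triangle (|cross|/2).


cross = 16*3 + 14*12 = 48 + 168 = 216
Triangle area = |216|/2 = 216/2 = 108.0000

cross = 216, triangle area = 108.0000


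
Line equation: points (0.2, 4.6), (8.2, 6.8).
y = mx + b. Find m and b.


m = (2.2)/(8) = 0.2750
b = y1 - m*x1 = 4.6 - (2.2*0.2)/(8) = 4.6 - 0.0550 = 4.5450

y = 0.2750x + 4.5450


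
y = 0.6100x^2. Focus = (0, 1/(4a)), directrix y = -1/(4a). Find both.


a = 0.6100
1/(4a) = 0.4098
Focus = (0, 0.4098)
Directrix: y = -0.4098

Focus = (0, 0.4098), Directrix: y = -0.4098


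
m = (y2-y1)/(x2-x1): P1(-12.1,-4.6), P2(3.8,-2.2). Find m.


dy = -2.2 + 4.6 = 2.4
dx = 3.8 + 12.1 = 15.9
m = 2.4/15.9 = 0.1509

m = 0.1509


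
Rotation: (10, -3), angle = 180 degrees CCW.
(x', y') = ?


cos(180) = -1, sin(180) = 0
x' = 10*(-1) + 3*0 = -10
y' = 10*0 - 3*(-1) = 3

(-10, 3)


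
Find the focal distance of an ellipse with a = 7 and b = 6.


c^2 = 7^2 - 6^2 = 49 - 36 = 13
c = sqrt(13) = 3.6056

c = 3.6056


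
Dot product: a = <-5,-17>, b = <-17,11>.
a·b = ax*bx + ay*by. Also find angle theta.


a·b = -5*(-17) - 17*11 = 85 - 187 = -102
|a| = sqrt(25+289) = 17.7200
|b| = sqrt(289+121) = 20.2485
cos(theta) = -102/(sqrt(314)*sqrt(410)) = -102/sqrt(128740) = -0.284278
theta = arccos(-102/sqrt(128740)) = 106.5157 degrees

a·b = -102, theta = 106.5157 deg


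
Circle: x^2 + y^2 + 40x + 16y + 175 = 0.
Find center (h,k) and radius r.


h = -D/2 = -40/2 = -20
k = -E/2 = -16/2 = -8
r^2 = h^2 + k^2 - F = 400 + 64 - 175 = 289
r = 17

Center (-20, -8), radius = 17


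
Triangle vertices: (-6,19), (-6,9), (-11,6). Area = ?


-6*(9-6) = -18
-6*(6-19) = 78
-11*(19-9) = -110
sum = -50
Area = |-50|/2 = 25.0000

25.0000 sq units


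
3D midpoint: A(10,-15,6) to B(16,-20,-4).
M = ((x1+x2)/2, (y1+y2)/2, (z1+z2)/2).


Mx = (10+16)/2 = 13.0000
My = (-15- 20)/2 = -17.5000
Mz = (6- 4)/2 = 1.0000

M = (13.0000, -17.5000, 1.0000)


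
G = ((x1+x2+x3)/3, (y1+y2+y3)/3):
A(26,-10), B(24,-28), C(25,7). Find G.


Gx = (26+24+25)/3 = 75/3 = 25.0000
Gy = (-10- 28+7)/3 = -31/3 = -10.3333

G = (25.0000, -10.3333)


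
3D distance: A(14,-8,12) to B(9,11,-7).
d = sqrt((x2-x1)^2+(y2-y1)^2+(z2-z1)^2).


dx=-5, dy=19, dz=-19
d = sqrt(25+361+361) = sqrt(747) = 27.3313

27.3313


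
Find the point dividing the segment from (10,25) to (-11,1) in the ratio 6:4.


Px = (6*(-11) + 4*10)/10 = -26/10 = -2.6000
Py = (6*1 + 4*25)/10 = 106/10 = 10.6000

P = (-2.6000, 10.6000)


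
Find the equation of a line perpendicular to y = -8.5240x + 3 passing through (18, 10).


Perpendicular slope = -1/m1 = -1/(-8.5240) = 0.1173
b2 = y0 - m2*x0 = 10 + 18/(-8.5240) = 10 - 2.1117 = 7.8883

y = 0.1173x + 7.8883


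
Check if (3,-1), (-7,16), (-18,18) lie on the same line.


3*(16-18) - 7*(18+ 1) - 18*(-1-16)
= -6 - 133 + 306 = 167

No, not collinear (determinant = 167)


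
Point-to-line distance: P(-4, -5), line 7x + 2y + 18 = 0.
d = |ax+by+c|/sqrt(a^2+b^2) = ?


|7*(-4) + 2*(-5) + 18| = |-20| = 20
sqrt(49 + 4) = sqrt(53) = 7.2801
d = 20/sqrt(53) = 2.7472

2.7472


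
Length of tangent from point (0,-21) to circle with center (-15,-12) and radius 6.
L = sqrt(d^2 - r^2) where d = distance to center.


d = sqrt((0+ 15)^2 + (-21+ 12)^2) = sqrt(225+81) = 17.4929
L = sqrt(306.0000 - 36) = sqrt(270.0000) = 16.4317

16.4317


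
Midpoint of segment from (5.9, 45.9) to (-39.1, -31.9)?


Mx = (5.9 - 39.1)/2 = -33.2/2 = -16.6000
My = (45.9 - 31.9)/2 = 14.0/2 = 7.0000

(-16.6000, 7.0000)


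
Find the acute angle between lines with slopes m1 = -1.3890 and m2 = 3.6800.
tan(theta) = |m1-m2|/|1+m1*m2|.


m1-m2 = -5.069
1+m1*m2 = -4.11152
tan(theta) = |-5.069/(-4.11152)| = 1.232877
theta = arctan(|-5.069/(-4.11152)|) = 50.9541 degrees (acute angle)

50.9541 degrees


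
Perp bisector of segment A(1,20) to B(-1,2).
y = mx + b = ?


Midpoint = (0, 11)
Slope of AB = dy/dx = -18/(-2) = 9.0000
Perp slope = -dx/dy = -2/18 = -0.1111
b = My - (perp slope)*Mx = 11 + (-2*0)/(-18) = 11 + 0 = 11.0000

y = -0.1111x + 11.0000


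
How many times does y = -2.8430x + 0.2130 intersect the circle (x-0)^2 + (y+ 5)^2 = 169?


Substitute y = -2.8430x + 0.2130: (x-0)^2 + (-2.8430x+0.2130+ 5)^2 = 169
Expand to Ax^2 + Bx + C = 0, where b-k = 5.213
A = 1+m^2 = 9.082649
B = 2(m(b-k) - h) = 2(-2.8430*5.213 - 0) = -29.641118
C = h^2 + (b-k)^2 - r^2 = 0 + 27.175369 - 169 = -141.824631
disc = B^2-4AC = 878.5959 + 5152.5734 = 6031.1693
disc > 0

2 intersection points


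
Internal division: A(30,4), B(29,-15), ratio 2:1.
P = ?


Px = (2*29 + 1*30)/3 = 88/3 = 29.3333
Py = (2*(-15) + 1*4)/3 = -26/3 = -8.6667

P = (29.3333, -8.6667)


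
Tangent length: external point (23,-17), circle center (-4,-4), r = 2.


d = sqrt((23+ 4)^2 + (-17+ 4)^2) = sqrt(729+169) = 29.9666
L = sqrt(898.0000 - 4) = sqrt(894.0000) = 29.8998

29.8998


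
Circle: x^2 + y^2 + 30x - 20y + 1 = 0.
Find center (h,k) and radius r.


h = -D/2 = -30/2 = -15
k = -E/2 = 20/2 = 10
r^2 = h^2 + k^2 - F = 225 + 100 - 1 = 324
r = 18

Center (-15, 10), radius = 18


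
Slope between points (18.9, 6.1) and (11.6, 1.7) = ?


dy = 1.7 - 6.1 = -4.4
dx = 11.6 - 18.9 = -7.3
m = -4.4/(-7.3) = 0.6027

m = 0.6027


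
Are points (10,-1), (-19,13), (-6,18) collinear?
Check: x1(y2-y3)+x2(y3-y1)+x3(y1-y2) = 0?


10*(13-18) - 19*(18+ 1) - 6*(-1-13)
= -50 - 361 + 84 = -327

No, not collinear (determinant = -327)


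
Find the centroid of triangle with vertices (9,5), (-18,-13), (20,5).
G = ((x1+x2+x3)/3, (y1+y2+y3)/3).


Gx = (9- 18+20)/3 = 11/3 = 3.6667
Gy = (5- 13+5)/3 = -3/3 = -1.0000

G = (3.6667, -1.0000)


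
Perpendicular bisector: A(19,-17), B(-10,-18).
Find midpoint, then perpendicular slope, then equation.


Midpoint = (4.5, -17.5)
Slope of AB = dy/dx = -1/(-29) = 0.0345
Perp slope = -dx/dy = -29/1 = -29.0000
b = My - (perp slope)*Mx = -17.5 + (-29*4.5)/(-1) = -17.5 + 130.5000 = 113.0000

y = -29.0000x + 113.0000


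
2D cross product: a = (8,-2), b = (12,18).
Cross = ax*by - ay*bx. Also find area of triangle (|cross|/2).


cross = 8*18 + 2*12 = 144 + 24 = 168
Triangle area = |168|/2 = 168/2 = 84.0000

cross = 168, triangle area = 84.0000


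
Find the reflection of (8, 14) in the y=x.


Reflection rule for y=x: (y, x)
(8, 14) -> (14, 8)

(14, 8)


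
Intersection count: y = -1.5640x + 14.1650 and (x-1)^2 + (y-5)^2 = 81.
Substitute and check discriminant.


Substitute y = -1.5640x + 14.1650: (x-1)^2 + (-1.5640x+14.1650-5)^2 = 81
Expand to Ax^2 + Bx + C = 0, where b-k = 9.165
A = 1+m^2 = 3.446096
B = 2(m(b-k) - h) = 2(-1.5640*9.165 - 1) = -30.66812
C = h^2 + (b-k)^2 - r^2 = 1 + 83.997225 - 81 = 3.997225
disc = B^2-4AC = 940.5336 - 55.0993 = 885.4343
disc > 0

2 intersection points


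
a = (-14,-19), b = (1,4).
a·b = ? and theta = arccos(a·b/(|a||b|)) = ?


a·b = -14*1 - 19*4 = -14 - 76 = -90
|a| = sqrt(196+361) = 23.6008
|b| = sqrt(1+16) = 4.1231
cos(theta) = -90/(sqrt(557)*sqrt(17)) = -90/sqrt(9469) = -0.924891
theta = arccos(-90/sqrt(9469)) = 157.6519 degrees

a·b = -90, theta = 157.6519 deg


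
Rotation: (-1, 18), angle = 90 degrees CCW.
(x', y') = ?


cos(90) = 0, sin(90) = 1
x' = -1*0 - 18*1 = -18
y' = -1*1 + 18*0 = -1

(-18, -1)


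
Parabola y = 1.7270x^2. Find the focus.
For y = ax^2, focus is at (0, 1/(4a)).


a = 1.7270
4a = 6.9080
focus = (0, 1/6.9080) = (0, 0.1448)

Focus = (0, 0.1448)


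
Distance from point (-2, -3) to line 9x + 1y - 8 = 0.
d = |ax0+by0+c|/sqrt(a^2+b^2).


|9*(-2) + 1*(-3) - 8| = |-29| = 29
sqrt(81 + 1) = sqrt(82) = 9.0554
d = 29/sqrt(82) = 3.2025

3.2025


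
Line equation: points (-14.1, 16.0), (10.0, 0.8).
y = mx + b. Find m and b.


m = (-15.2)/(24.1) = -0.6307
b = y1 - m*x1 = 16.0 - (-15.2*(-14.1))/(24.1) = 16.0 - 8.8929 = 7.1071

y = -0.6307x + 7.1071


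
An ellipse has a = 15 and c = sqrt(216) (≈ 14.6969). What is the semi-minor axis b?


b^2 = 15^2 - (sqrt(216))^2 = 225 - 216 = 9
b = sqrt(9) = 3

b = 3


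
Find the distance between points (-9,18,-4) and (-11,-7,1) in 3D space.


dx=-2, dy=-25, dz=5
d = sqrt(4+625+25) = sqrt(654) = 25.5734

25.5734


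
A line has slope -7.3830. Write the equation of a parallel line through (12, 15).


Parallel lines have equal slopes.
m2 = -7.3830
b2 = 15 + 7.3830*12 = 103.5960

y = -7.3830x + 103.5960


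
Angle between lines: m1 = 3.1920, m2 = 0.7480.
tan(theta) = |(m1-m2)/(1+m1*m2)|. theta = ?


m1-m2 = 2.444
1+m1*m2 = 3.387616
tan(theta) = |2.444/3.387616| = 0.721451
theta = arctan(|2.444/3.387616|) = 35.8086 degrees (acute angle)

35.8086 degrees


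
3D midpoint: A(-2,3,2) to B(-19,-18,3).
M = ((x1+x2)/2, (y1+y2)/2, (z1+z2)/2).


Mx = (-2- 19)/2 = -10.5000
My = (3- 18)/2 = -7.5000
Mz = (2+3)/2 = 2.5000

M = (-10.5000, -7.5000, 2.5000)


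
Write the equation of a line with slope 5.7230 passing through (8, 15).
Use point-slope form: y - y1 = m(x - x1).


y - 15 = 5.7230(x - 8)
y = 5.7230x + 15 - 5.7230*8
y = 5.7230x - 30.7840

y = 5.7230x - 30.7840


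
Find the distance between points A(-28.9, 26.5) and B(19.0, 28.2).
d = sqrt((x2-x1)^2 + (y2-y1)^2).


dx = 19.0 + 28.9 = 47.9
dy = 28.2 - 26.5 = 1.7
d = sqrt(2294.41 + 2.89) = sqrt(2297.3) = 47.9302

47.9302


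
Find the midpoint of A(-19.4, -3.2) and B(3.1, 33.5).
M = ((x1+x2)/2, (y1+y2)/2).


Mx = (-19.4 + 3.1)/2 = -16.3/2 = -8.1500
My = (-3.2 + 33.5)/2 = 30.3/2 = 15.1500

(-8.1500, 15.1500)


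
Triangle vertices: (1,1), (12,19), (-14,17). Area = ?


1*(19-17) = 2
12*(17-1) = 192
-14*(1-19) = 252
sum = 446
Area = |446|/2 = 223.0000

223.0000 sq units


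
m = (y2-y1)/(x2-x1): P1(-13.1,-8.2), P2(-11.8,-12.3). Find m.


dy = -12.3 + 8.2 = -4.1
dx = -11.8 + 13.1 = 1.3
m = -4.1/1.3 = -3.1538

m = -3.1538


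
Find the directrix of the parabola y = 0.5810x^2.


a = 0.5810
1/(4a) = 0.4303
directrix: y = -0.4303 = -0.4303

y = -0.4303


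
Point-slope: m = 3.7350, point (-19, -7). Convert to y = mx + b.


y + 7 = 3.7350(x + 19)
y = 3.7350x - 7 - 3.7350*(-19)
y = 3.7350x + 63.9650

y = 3.7350x + 63.9650


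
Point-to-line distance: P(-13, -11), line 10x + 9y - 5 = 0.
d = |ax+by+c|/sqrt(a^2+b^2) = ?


|10*(-13) + 9*(-11) - 5| = |-234| = 234
sqrt(100 + 81) = sqrt(181) = 13.4536
d = 234/sqrt(181) = 17.3931

17.3931


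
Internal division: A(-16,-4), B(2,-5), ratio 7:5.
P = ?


Px = (7*2 + 5*(-16))/12 = -66/12 = -5.5000
Py = (7*(-5) + 5*(-4))/12 = -55/12 = -4.5833

P = (-5.5000, -4.5833)


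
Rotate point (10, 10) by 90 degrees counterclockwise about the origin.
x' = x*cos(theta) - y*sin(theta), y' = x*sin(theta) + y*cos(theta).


cos(90) = 0, sin(90) = 1
x' = 10*0 - 10*1 = -10
y' = 10*1 + 10*0 = 10

(-10, 10)


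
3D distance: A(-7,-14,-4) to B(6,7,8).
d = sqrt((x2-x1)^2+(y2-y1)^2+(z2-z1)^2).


dx=13, dy=21, dz=12
d = sqrt(169+441+144) = sqrt(754) = 27.4591

27.4591


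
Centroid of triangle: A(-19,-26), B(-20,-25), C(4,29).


Gx = (-19- 20+4)/3 = -35/3 = -11.6667
Gy = (-26- 25+29)/3 = -22/3 = -7.3333

G = (-11.6667, -7.3333)


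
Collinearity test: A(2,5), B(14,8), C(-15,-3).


2*(8+ 3) + 14*(-3-5) - 15*(5-8)
= 22 - 112 + 45 = -45

No, not collinear (determinant = -45)


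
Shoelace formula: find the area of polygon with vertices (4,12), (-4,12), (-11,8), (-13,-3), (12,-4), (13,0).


sum(xi*y_{i+1}) = 4*12 - 4*8 - 11*(-3) - 13*(-4) + 12*0 + 13*12 = 257
sum(yi*x_{i+1}) = 12*(-4) + 12*(-11) + 8*(-13) - 3*12 - 4*13 + 0*4 = -372
Area = |257 + 372|/2 = 629/2 = 314.5000

314.5000 sq units


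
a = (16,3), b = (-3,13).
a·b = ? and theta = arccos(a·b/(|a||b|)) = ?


a·b = 16*(-3) + 3*13 = -48 + 39 = -9
|a| = sqrt(256+9) = 16.2788
|b| = sqrt(9+169) = 13.3417
cos(theta) = -9/(sqrt(265)*sqrt(178)) = -9/sqrt(47170) = -0.041439
theta = arccos(-9/sqrt(47170)) = 92.3750 degrees

a·b = -9, theta = 92.3750 deg


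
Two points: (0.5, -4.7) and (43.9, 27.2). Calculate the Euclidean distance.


dx = 43.9 - 0.5 = 43.4
dy = 27.2 + 4.7 = 31.9
d = sqrt(1883.56 + 1017.61) = sqrt(2901.17) = 53.8625

53.8625


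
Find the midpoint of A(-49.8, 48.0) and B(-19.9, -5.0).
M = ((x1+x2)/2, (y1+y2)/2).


Mx = (-49.8 - 19.9)/2 = -69.7/2 = -34.8500
My = (48.0 - 5.0)/2 = 43.0/2 = 21.5000

(-34.8500, 21.5000)


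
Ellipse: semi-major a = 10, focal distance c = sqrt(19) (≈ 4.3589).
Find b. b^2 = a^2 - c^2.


b^2 = 10^2 - (sqrt(19))^2 = 100 - 19 = 81
b = sqrt(81) = 9

b = 9


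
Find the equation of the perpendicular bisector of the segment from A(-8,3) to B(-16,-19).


Midpoint = (-12, -8)
Slope of AB = dy/dx = -22/(-8) = 2.7500
Perp slope = -dx/dy = -8/22 = -0.3636
b = My - (perp slope)*Mx = -8 + (-8*(-12))/(-22) = -8 - 4.3636 = -12.3636

y = -0.3636x - 12.3636


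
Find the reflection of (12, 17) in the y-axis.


Reflection rule for y-axis: (-x, y)
(12, 17) -> (-12, 17)

(-12, 17)


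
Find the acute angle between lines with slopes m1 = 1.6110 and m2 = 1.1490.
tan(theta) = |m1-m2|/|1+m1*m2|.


m1-m2 = 0.462
1+m1*m2 = 2.851039
tan(theta) = |0.462/2.851039| = 0.162046
theta = arctan(|0.462/2.851039|) = 9.2046 degrees (acute angle)

9.2046 degrees


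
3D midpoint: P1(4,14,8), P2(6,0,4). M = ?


Mx = (4+6)/2 = 5.0000
My = (14+0)/2 = 7.0000
Mz = (8+4)/2 = 6.0000

M = (5.0000, 7.0000, 6.0000)


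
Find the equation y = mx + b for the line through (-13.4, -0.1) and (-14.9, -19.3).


m = (-19.2)/(-1.5) = 12.8000
b = y1 - m*x1 = -0.1 - (-19.2*(-13.4))/(-1.5) = -0.1 + 171.5200 = 171.4200

y = 12.8000x + 171.4200


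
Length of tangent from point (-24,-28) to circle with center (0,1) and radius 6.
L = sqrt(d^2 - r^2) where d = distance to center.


d = sqrt((-24-0)^2 + (-28-1)^2) = sqrt(576+841) = 37.6431
L = sqrt(1417.0000 - 36) = sqrt(1381.0000) = 37.1618

37.1618


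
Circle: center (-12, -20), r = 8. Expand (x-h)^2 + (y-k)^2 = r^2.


(x+ 12)^2 + (y+ 20)^2 = 8^2
D = -2h = 24, E = -2k = 40
F = h^2+k^2-r^2 = 144+400-64 = 480

x^2 + y^2 + 24x + 40y + 480 = 0


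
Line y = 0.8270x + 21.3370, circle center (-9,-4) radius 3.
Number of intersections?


Substitute y = 0.8270x + 21.3370: (x+ 9)^2 + (0.8270x+21.3370+ 4)^2 = 9
Expand to Ax^2 + Bx + C = 0, where b-k = 25.337
A = 1+m^2 = 1.683929
B = 2(m(b-k) - h) = 2(0.8270*25.337 + 9) = 59.907398
C = h^2 + (b-k)^2 - r^2 = 81 + 641.963569 - 9 = 713.963569
disc = B^2-4AC = 3588.8963 - 4809.0558 = -1220.1595
disc < 0

0 intersection points


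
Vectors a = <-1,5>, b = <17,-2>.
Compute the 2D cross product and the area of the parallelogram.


cross = -1*(-2) - 5*17 = 2 - 85 = -83
Parallelogram area = |-83| = 83

cross = -83, parallelogram area = 83


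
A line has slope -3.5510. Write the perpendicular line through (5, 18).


Perpendicular slope = -1/m1 = -1/(-3.5510) = 0.2816
b2 = y0 - m2*x0 = 18 + 5/(-3.5510) = 18 - 1.4081 = 16.5919

y = 0.2816x + 16.5919


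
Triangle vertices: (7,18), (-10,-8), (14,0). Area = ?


7*(-8-0) = -56
-10*(0-18) = 180
14*(18+ 8) = 364
sum = 488
Area = |488|/2 = 244.0000

244.0000 sq units


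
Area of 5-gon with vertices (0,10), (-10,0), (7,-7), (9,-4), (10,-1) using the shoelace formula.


sum(xi*y_{i+1}) = 0*0 - 10*(-7) + 7*(-4) + 9*(-1) + 10*10 = 133
sum(yi*x_{i+1}) = 10*(-10) + 0*7 - 7*9 - 4*10 - 1*0 = -203
Area = |133 + 203|/2 = 336/2 = 168.0000

168.0000 sq units


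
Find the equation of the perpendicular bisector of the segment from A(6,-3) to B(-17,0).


Midpoint = (-5.5, -1.5)
Slope of AB = dy/dx = 3/(-23) = -0.1304
Perp slope = -dx/dy = 23/3 = 7.6667
b = My - (perp slope)*Mx = -1.5 + (-23*(-5.5))/3 = -1.5 + 42.1667 = 40.6667

y = 7.6667x + 40.6667


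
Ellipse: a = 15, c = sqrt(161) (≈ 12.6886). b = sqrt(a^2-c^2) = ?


b^2 = 15^2 - (sqrt(161))^2 = 225 - 161 = 64
b = sqrt(64) = 8

b = 8


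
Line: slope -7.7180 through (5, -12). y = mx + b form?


y + 12 = -7.7180(x - 5)
y = -7.7180x - 12 + 7.7180*5
y = -7.7180x + 26.5900

y = -7.7180x + 26.5900


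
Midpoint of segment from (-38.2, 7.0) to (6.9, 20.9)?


Mx = (-38.2 + 6.9)/2 = -31.3/2 = -15.6500
My = (7.0 + 20.9)/2 = 27.9/2 = 13.9500

(-15.6500, 13.9500)


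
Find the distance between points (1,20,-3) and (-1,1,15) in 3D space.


dx=-2, dy=-19, dz=18
d = sqrt(4+361+324) = sqrt(689) = 26.2488

26.2488


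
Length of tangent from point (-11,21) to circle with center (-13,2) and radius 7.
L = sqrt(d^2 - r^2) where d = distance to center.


d = sqrt((-11+ 13)^2 + (21-2)^2) = sqrt(4+361) = 19.1050
L = sqrt(365.0000 - 49) = sqrt(316.0000) = 17.7764

17.7764


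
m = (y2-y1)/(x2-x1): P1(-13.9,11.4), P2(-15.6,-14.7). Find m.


dy = -14.7 - 11.4 = -26.1
dx = -15.6 + 13.9 = -1.7
m = -26.1/(-1.7) = 15.3529

m = 15.3529


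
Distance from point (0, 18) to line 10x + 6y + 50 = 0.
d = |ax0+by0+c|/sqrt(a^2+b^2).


|10*0 + 6*18 + 50| = |158| = 158
sqrt(100 + 36) = sqrt(136) = 11.6619
d = 158/sqrt(136) = 13.5484

13.5484


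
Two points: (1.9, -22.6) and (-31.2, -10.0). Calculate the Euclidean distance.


dx = -31.2 - 1.9 = -33.1
dy = -10.0 + 22.6 = 12.6
d = sqrt(1095.61 + 158.76) = sqrt(1254.37) = 35.4171

35.4171


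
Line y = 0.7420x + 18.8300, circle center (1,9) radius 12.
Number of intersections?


Substitute y = 0.7420x + 18.8300: (x-1)^2 + (0.7420x+18.8300-9)^2 = 144
Expand to Ax^2 + Bx + C = 0, where b-k = 9.83
A = 1+m^2 = 1.550564
B = 2(m(b-k) - h) = 2(0.7420*9.83 - 1) = 12.58772
C = h^2 + (b-k)^2 - r^2 = 1 + 96.6289 - 144 = -46.3711
disc = B^2-4AC = 158.4507 + 287.6054 = 446.0561
disc > 0

2 intersection points


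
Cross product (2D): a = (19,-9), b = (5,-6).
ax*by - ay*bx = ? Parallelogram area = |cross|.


cross = 19*(-6) + 9*5 = -114 + 45 = -69
Parallelogram area = |-69| = 69

cross = -69, parallelogram area = 69


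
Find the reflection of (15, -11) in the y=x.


Reflection rule for y=x: (y, x)
(15, -11) -> (-11, 15)

(-11, 15)


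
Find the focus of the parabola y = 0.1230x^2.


a = 0.1230
4a = 0.4920
focus = (0, 1/0.4920) = (0, 2.0325)

Focus = (0, 2.0325)


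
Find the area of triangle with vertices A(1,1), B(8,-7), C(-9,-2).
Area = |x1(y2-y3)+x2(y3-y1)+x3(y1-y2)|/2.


1*(-7+ 2) = -5
8*(-2-1) = -24
-9*(1+ 7) = -72
sum = -101
Area = |-101|/2 = 50.5000

50.5000 sq units


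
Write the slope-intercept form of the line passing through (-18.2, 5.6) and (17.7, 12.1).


m = (6.5)/(35.9) = 0.1811
b = y1 - m*x1 = 5.6 - (6.5*(-18.2))/(35.9) = 5.6 + 3.2953 = 8.8953

y = 0.1811x + 8.8953


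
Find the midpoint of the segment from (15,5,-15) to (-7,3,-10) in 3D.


Mx = (15- 7)/2 = 4.0000
My = (5+3)/2 = 4.0000
Mz = (-15- 10)/2 = -12.5000

M = (4.0000, 4.0000, -12.5000)


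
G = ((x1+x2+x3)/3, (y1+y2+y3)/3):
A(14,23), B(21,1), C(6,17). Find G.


Gx = (14+21+6)/3 = 41/3 = 13.6667
Gy = (23+1+17)/3 = 41/3 = 13.6667

G = (13.6667, 13.6667)


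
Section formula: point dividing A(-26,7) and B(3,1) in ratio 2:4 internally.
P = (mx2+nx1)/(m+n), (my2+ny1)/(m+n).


Px = (2*3 + 4*(-26))/6 = -98/6 = -16.3333
Py = (2*1 + 4*7)/6 = 30/6 = 5.0000

P = (-16.3333, 5.0000)


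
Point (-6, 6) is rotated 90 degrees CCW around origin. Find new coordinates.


cos(90) = 0, sin(90) = 1
x' = -6*0 - 6*1 = -6
y' = -6*1 + 6*0 = -6

(-6, -6)


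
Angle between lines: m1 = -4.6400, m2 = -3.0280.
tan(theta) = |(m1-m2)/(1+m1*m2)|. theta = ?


m1-m2 = -1.612
1+m1*m2 = 15.04992
tan(theta) = |-1.612/15.04992| = 0.107110
theta = arctan(|-1.612/15.04992|) = 6.1137 degrees (acute angle)

6.1137 degrees


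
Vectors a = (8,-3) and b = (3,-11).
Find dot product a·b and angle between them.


a·b = 8*3 - 3*(-11) = 24 + 33 = 57
|a| = sqrt(64+9) = 8.5440
|b| = sqrt(9+121) = 11.4018
cos(theta) = 57/(sqrt(73)*sqrt(130)) = 57/sqrt(9490) = 0.585116
theta = arccos(57/sqrt(9490)) = 54.1888 degrees

a·b = 57, theta = 54.1888 deg


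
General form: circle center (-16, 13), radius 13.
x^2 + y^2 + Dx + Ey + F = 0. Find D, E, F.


(x+ 16)^2 + (y-13)^2 = 13^2
D = -2h = 32, E = -2k = -26
F = h^2+k^2-r^2 = 256+169-169 = 256

D = 32, E = -26, F = 256


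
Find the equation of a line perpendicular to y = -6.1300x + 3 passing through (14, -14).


Perpendicular slope = -1/m1 = -1/(-6.1300) = 0.1631
b2 = y0 - m2*x0 = -14 + 14/(-6.1300) = -14 - 2.2838 = -16.2838

y = 0.1631x - 16.2838


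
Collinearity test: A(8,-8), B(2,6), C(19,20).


8*(6-20) + 2*(20+ 8) + 19*(-8-6)
= -112 + 56 - 266 = -322

No, not collinear (determinant = -322)


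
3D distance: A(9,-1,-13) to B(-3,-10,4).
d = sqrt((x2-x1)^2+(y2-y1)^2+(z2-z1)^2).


dx=-12, dy=-9, dz=17
d = sqrt(144+81+289) = sqrt(514) = 22.6716

22.6716


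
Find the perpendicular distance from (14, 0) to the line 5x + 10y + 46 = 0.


|5*14 + 10*0 + 46| = |116| = 116
sqrt(25 + 100) = sqrt(125) = 11.1803
d = 116/sqrt(125) = 10.3754

10.3754


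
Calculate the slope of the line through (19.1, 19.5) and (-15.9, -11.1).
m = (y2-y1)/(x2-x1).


dy = -11.1 - 19.5 = -30.6
dx = -15.9 - 19.1 = -35.0
m = -30.6/(-35.0) = 0.8743

m = 0.8743


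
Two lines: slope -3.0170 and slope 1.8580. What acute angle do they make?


m1-m2 = -4.875
1+m1*m2 = -4.605586
tan(theta) = |-4.875/(-4.605586)| = 1.058497
theta = arctan(|-4.875/(-4.605586)|) = 46.6278 degrees (acute angle)

46.6278 degrees


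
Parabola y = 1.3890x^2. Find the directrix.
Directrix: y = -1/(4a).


a = 1.3890
1/(4a) = 0.1800
directrix: y = -0.1800 = -0.1800

y = -0.1800


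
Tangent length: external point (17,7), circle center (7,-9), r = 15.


d = sqrt((17-7)^2 + (7+ 9)^2) = sqrt(100+256) = 18.8680
L = sqrt(356.0000 - 225) = sqrt(131.0000) = 11.4455

11.4455


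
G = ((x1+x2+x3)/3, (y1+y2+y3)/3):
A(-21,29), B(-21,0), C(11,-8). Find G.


Gx = (-21- 21+11)/3 = -31/3 = -10.3333
Gy = (29+0- 8)/3 = 21/3 = 7.0000

G = (-10.3333, 7.0000)


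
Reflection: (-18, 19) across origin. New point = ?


Reflection rule for origin: (-x, -y)
(-18, 19) -> (18, -19)

(18, -19)


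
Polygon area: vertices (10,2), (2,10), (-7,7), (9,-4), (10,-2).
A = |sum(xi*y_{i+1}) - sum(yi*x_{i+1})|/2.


sum(xi*y_{i+1}) = 10*10 + 2*7 - 7*(-4) + 9*(-2) + 10*2 = 144
sum(yi*x_{i+1}) = 2*2 + 10*(-7) + 7*9 - 4*10 - 2*10 = -63
Area = |144 + 63|/2 = 207/2 = 103.5000

103.5000 sq units


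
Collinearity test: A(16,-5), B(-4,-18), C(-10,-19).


16*(-18+ 19) - 4*(-19+ 5) - 10*(-5+ 18)
= 16 + 56 - 130 = -58

No, not collinear (determinant = -58)


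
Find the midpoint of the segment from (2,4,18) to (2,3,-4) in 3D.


Mx = (2+2)/2 = 2.0000
My = (4+3)/2 = 3.5000
Mz = (18- 4)/2 = 7.0000

M = (2.0000, 3.5000, 7.0000)


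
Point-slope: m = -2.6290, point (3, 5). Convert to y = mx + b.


y - 5 = -2.6290(x - 3)
y = -2.6290x + 5 + 2.6290*3
y = -2.6290x + 12.8870

y = -2.6290x + 12.8870


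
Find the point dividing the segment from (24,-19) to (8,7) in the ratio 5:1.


Px = (5*8 + 1*24)/6 = 64/6 = 10.6667
Py = (5*7 + 1*(-19))/6 = 16/6 = 2.6667

P = (10.6667, 2.6667)


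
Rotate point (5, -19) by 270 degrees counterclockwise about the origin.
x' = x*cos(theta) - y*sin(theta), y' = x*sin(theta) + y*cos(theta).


cos(270) = 0, sin(270) = -1
x' = 5*0 + 19*(-1) = -19
y' = 5*(-1) - 19*0 = -5

(-19, -5)


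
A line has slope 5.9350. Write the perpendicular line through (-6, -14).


Perpendicular slope = -1/m1 = -1/5.9350 = -0.1685
b2 = y0 - m2*x0 = -14 - 6/5.9350 = -14 - 1.0110 = -15.0110

y = -0.1685x - 15.0110


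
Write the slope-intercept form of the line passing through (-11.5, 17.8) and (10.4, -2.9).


m = (-20.7)/(21.9) = -0.9452
b = y1 - m*x1 = 17.8 - (-20.7*(-11.5))/(21.9) = 17.8 - 10.8699 = 6.9301

y = -0.9452x + 6.9301


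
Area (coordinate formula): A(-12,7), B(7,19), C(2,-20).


-12*(19+ 20) = -468
7*(-20-7) = -189
2*(7-19) = -24
sum = -681
Area = |-681|/2 = 340.5000

340.5000 sq units


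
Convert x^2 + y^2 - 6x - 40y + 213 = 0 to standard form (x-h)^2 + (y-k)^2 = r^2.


h = -D/2 = 6/2 = 3
k = -E/2 = 40/2 = 20
r^2 = h^2 + k^2 - F = 9 + 400 - 213 = 196
r = 14

Center (3, 20), radius = 14


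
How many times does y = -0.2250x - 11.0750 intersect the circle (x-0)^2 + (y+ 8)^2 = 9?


Substitute y = -0.2250x - 11.0750: (x-0)^2 + (-0.2250x- 11.0750+ 8)^2 = 9
Expand to Ax^2 + Bx + C = 0, where b-k = -3.075
A = 1+m^2 = 1.050625
B = 2(m(b-k) - h) = 2(-0.2250*(-3.075) - 0) = 1.38375
C = h^2 + (b-k)^2 - r^2 = 0 + 9.455625 - 9 = 0.455625
disc = B^2-4AC = 1.9148 - 1.9148 = 0
disc = 0

1 intersection point (tangent)


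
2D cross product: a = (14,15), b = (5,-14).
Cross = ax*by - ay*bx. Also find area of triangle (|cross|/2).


cross = 14*(-14) - 15*5 = -196 - 75 = -271
Triangle area = |-271|/2 = 271/2 = 135.5000

cross = -271, triangle area = 135.5000


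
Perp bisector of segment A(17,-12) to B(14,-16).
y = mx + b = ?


Midpoint = (15.5, -14)
Slope of AB = dy/dx = -4/(-3) = 1.3333
Perp slope = -dx/dy = -3/4 = -0.7500
b = My - (perp slope)*Mx = -14 + (-3*15.5)/(-4) = -14 + 11.6250 = -2.3750

y = -0.7500x - 2.3750


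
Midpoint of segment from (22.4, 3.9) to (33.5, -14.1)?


Mx = (22.4 + 33.5)/2 = 55.9/2 = 27.9500
My = (3.9 - 14.1)/2 = -10.2/2 = -5.1000

(27.9500, -5.1000)


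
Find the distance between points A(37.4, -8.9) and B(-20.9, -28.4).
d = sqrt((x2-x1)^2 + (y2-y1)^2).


dx = -20.9 - 37.4 = -58.3
dy = -28.4 + 8.9 = -19.5
d = sqrt(3398.89 + 380.25) = sqrt(3779.14) = 61.4747

61.4747


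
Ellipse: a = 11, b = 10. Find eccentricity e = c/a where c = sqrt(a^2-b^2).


c = sqrt(121-100) = sqrt(21) = 4.5826
e = c/a = sqrt(21)/11 = 0.4166

e = 0.4166


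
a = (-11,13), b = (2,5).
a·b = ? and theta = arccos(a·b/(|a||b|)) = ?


a·b = -11*2 + 13*5 = -22 + 65 = 43
|a| = sqrt(121+169) = 17.0294
|b| = sqrt(4+25) = 5.3852
cos(theta) = 43/(sqrt(290)*sqrt(29)) = 43/sqrt(8410) = 0.468889
theta = arccos(43/sqrt(8410)) = 62.0378 degrees

a·b = 43, theta = 62.0378 deg


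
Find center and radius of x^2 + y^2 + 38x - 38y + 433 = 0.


h = -D/2 = -38/2 = -19
k = -E/2 = 38/2 = 19
r^2 = h^2 + k^2 - F = 361 + 361 - 433 = 289
r = 17

Center (-19, 19), radius = 17


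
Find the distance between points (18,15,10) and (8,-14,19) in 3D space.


dx=-10, dy=-29, dz=9
d = sqrt(100+841+81) = sqrt(1022) = 31.9687

31.9687


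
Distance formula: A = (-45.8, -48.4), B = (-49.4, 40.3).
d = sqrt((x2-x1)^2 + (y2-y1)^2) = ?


dx = -49.4 + 45.8 = -3.6
dy = 40.3 + 48.4 = 88.7
d = sqrt(12.96 + 7867.69) = sqrt(7880.65) = 88.7730

88.7730


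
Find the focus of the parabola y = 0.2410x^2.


a = 0.2410
4a = 0.9640
focus = (0, 1/0.9640) = (0, 1.0373)

Focus = (0, 1.0373)


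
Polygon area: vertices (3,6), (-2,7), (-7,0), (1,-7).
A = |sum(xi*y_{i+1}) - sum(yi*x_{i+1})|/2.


sum(xi*y_{i+1}) = 3*7 - 2*0 - 7*(-7) + 1*6 = 76
sum(yi*x_{i+1}) = 6*(-2) + 7*(-7) + 0*1 - 7*3 = -82
Area = |76 + 82|/2 = 158/2 = 79.0000

79.0000 sq units


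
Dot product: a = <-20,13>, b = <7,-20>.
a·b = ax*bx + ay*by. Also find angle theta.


a·b = -20*7 + 13*(-20) = -140 - 260 = -400
|a| = sqrt(400+169) = 23.8537
|b| = sqrt(49+400) = 21.1896
cos(theta) = -400/(sqrt(569)*sqrt(449)) = -400/sqrt(255481) = -0.791372
theta = arccos(-400/sqrt(255481)) = 142.3139 degrees

a·b = -400, theta = 142.3139 deg


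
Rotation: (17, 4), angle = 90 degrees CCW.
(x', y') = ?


cos(90) = 0, sin(90) = 1
x' = 17*0 - 4*1 = -4
y' = 17*1 + 4*0 = 17

(-4, 17)


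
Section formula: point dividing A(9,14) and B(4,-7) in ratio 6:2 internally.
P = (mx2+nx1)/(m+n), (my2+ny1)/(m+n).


Px = (6*4 + 2*9)/8 = 42/8 = 5.2500
Py = (6*(-7) + 2*14)/8 = -14/8 = -1.7500

P = (5.2500, -1.7500)


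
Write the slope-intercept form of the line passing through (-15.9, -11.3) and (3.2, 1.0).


m = (12.3)/(19.1) = 0.6440
b = y1 - m*x1 = -11.3 - (12.3*(-15.9))/(19.1) = -11.3 + 10.2393 = -1.0607

y = 0.6440x - 1.0607


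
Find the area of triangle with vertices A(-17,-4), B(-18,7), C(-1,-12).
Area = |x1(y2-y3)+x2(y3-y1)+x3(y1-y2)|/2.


-17*(7+ 12) = -323
-18*(-12+ 4) = 144
-1*(-4-7) = 11
sum = -168
Area = |-168|/2 = 84.0000

84.0000 sq units


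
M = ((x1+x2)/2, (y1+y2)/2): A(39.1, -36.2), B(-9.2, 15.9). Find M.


Mx = (39.1 - 9.2)/2 = 29.9/2 = 14.9500
My = (-36.2 + 15.9)/2 = -20.3/2 = -10.1500

(14.9500, -10.1500)


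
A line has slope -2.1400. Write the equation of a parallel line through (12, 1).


Parallel lines have equal slopes.
m2 = -2.1400
b2 = 1 + 2.1400*12 = 26.6800

y = -2.1400x + 26.6800


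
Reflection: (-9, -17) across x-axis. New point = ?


Reflection rule for x-axis: (x, -y)
(-9, -17) -> (-9, 17)

(-9, 17)


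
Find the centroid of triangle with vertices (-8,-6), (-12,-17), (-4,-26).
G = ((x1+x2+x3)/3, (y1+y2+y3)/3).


Gx = (-8- 12- 4)/3 = -24/3 = -8.0000
Gy = (-6- 17- 26)/3 = -49/3 = -16.3333

G = (-8.0000, -16.3333)


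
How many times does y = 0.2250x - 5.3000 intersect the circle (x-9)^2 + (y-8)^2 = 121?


Substitute y = 0.2250x - 5.3000: (x-9)^2 + (0.2250x- 5.3000-8)^2 = 121
Expand to Ax^2 + Bx + C = 0, where b-k = -13.3
A = 1+m^2 = 1.050625
B = 2(m(b-k) - h) = 2(0.2250*(-13.3) - 9) = -23.985
C = h^2 + (b-k)^2 - r^2 = 81 + 176.89 - 121 = 136.89
disc = B^2-4AC = 575.2802 - 575.2802 = 0
disc = 0

1 intersection point (tangent)


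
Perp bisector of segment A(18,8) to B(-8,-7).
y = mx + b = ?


Midpoint = (5, 0.5)
Slope of AB = dy/dx = -15/(-26) = 0.5769
Perp slope = -dx/dy = -26/15 = -1.7333
b = My - (perp slope)*Mx = 0.5 + (-26*5)/(-15) = 0.5 + 8.6667 = 9.1667

y = -1.7333x + 9.1667


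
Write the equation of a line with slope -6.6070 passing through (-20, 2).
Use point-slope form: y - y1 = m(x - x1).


y - 2 = -6.6070(x + 20)
y = -6.6070x + 2 + 6.6070*(-20)
y = -6.6070x - 130.1400

y = -6.6070x - 130.1400


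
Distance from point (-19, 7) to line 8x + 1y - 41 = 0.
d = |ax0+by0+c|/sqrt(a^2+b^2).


|8*(-19) + 1*7 - 41| = |-186| = 186
sqrt(64 + 1) = sqrt(65) = 8.0623
d = 186/sqrt(65) = 23.0705

23.0705


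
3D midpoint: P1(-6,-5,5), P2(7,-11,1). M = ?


Mx = (-6+7)/2 = 0.5000
My = (-5- 11)/2 = -8.0000
Mz = (5+1)/2 = 3.0000

M = (0.5000, -8.0000, 3.0000)


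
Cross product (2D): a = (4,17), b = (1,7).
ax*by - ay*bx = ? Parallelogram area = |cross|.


cross = 4*7 - 17*1 = 28 - 17 = 11
Parallelogram area = |11| = 11

cross = 11, parallelogram area = 11


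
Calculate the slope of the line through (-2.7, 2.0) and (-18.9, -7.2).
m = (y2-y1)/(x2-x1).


dy = -7.2 - 2.0 = -9.2
dx = -18.9 + 2.7 = -16.2
m = -9.2/(-16.2) = 0.5679

m = 0.5679


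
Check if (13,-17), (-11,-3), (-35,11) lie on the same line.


13*(-3-11) - 11*(11+ 17) - 35*(-17+ 3)
= -182 - 308 + 490 = 0

Yes, collinear (determinant = 0)


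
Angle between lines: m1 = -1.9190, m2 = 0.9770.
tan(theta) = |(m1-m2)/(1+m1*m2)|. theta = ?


m1-m2 = -2.896
1+m1*m2 = -0.874863
tan(theta) = |-2.896/(-0.874863)| = 3.310233
theta = arctan(|-2.896/(-0.874863)|) = 73.1908 degrees (acute angle)

73.1908 degrees
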